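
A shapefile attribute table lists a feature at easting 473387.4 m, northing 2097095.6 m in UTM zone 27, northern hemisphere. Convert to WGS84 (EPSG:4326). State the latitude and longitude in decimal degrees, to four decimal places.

lat 18.9661°, lon -21.2528°

Zone 27N: λ₀ = -21°, k₀ = 0.9996, false easting 500000 m.
Meridian distance M = (N − FN)/k₀ = 2097934.8 m.
Inverse transverse Mercator on WGS84 gives φ = 18.96610018°, λ = -21.25279976°.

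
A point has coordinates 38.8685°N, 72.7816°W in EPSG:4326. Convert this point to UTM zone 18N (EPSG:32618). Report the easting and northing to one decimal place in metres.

Zone 18 central meridian λ₀ = 6×18 − 183 = -75°; Δλ = +2.2184°.
Transverse Mercator on WGS84 with k₀ = 0.9996 gives E = 692460.531 m, N = 4304522.824 m.

E 692460.5 m, N 4304522.8 m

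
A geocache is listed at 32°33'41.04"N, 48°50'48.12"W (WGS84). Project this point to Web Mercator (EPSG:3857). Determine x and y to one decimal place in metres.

x -5437589.8 m, y 3837230.8 m

Web Mercator is spherical with R = a = 6378137 m.
x = R·λ = 6378137 × -0.852535744 = -5437589.771 m.
y = R·ln tan(π/4 + φ/2) = 6378137 × 0.601622513 = 3837230.811 m.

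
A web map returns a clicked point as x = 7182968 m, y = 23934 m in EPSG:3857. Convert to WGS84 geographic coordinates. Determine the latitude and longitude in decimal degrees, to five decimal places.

R = 6378137 m. λ = x/R = 64.52569940°.
φ = 2·arctan(exp(y/R)) − 90° = 2·arctan(1.00376) − 90° = 0.21500228°.

lat 0.21500°, lon 64.52570°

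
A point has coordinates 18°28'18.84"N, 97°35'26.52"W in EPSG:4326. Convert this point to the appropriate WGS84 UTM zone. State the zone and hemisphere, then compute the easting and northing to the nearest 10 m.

Longitude -97.5907° lies in the 6° band [-102°, -96°), giving zone 14; latitude is north of the equator, so 14N.
Zone 14 central meridian λ₀ = 6×14 − 183 = -99°; Δλ = +1.4093°.
Transverse Mercator on WGS84 with k₀ = 0.9996 gives E = 648802.395 m, N = 2042975.917 m.

Zone 14N: E 648800 m, N 2042980 m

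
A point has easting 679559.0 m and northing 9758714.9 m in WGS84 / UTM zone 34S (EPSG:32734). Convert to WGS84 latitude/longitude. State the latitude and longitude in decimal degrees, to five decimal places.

Zone 34S: λ₀ = 21°, k₀ = 0.9996, false easting 500000 m, false northing 10000000 m.
Meridian distance M = (N − FN)/k₀ = -241381.7 m.
Inverse transverse Mercator on WGS84 gives φ = -2.18209969°, λ = 22.61459998°.

lat -2.18210°, lon 22.61460°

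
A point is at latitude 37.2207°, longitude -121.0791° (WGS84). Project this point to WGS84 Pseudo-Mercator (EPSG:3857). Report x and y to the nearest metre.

x -13478464 m, y 4469914 m

Web Mercator is spherical with R = a = 6378137 m.
x = R·λ = 6378137 × -2.113228950 = -13478463.758 m.
y = R·ln tan(π/4 + φ/2) = 6378137 × 0.700818175 = 4469914.331 m.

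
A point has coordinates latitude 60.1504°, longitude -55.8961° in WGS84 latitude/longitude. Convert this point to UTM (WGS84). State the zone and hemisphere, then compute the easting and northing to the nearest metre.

Zone 21N: E 561291 m, N 6668673 m

Longitude -55.8961° lies in the 6° band [-60°, -54°), giving zone 21; latitude is north of the equator, so 21N.
Zone 21 central meridian λ₀ = 6×21 − 183 = -57°; Δλ = +1.1039°.
Transverse Mercator on WGS84 with k₀ = 0.9996 gives E = 561291.380 m, N = 6668673.222 m.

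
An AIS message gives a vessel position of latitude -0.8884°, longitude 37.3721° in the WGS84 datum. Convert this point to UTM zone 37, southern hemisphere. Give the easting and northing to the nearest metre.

Zone 37 central meridian λ₀ = 6×37 − 183 = 39°; Δλ = -1.6279°.
Transverse Mercator on WGS84 with k₀ = 0.9996 gives E = 318852.591 m, N = 9901765.120 m.

E 318853 m, N 9901765 m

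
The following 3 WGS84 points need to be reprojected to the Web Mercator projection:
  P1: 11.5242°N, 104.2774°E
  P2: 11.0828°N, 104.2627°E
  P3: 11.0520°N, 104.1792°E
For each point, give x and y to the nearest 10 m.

Web Mercator: x = R·λ, y = R·ln tan(π/4+φ/2), R = 6378137 m.
P1 (11.5242°, 104.2774°) → (11608107.069, 1291606.420) m.
P2 (11.0828°, 104.2627°) → (11606470.673, 1241497.895) m.
P3 (11.0520°, 104.1792°) → (11597175.495, 1238004.280) m.

P1: x 11608110 m, y 1291610 m; P2: x 11606470 m, y 1241500 m; P3: x 11597180 m, y 1238000 m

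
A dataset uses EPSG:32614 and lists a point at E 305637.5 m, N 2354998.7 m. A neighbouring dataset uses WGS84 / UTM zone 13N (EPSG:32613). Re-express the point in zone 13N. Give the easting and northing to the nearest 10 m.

UTM 14N → geographic: φ = 21.28639970°, λ = -100.87350035°.
UTM 13N (λ₀ = -105°) forward: E = 928313.335 m, N = 2359450.827 m.

E 928310 m, N 2359450 m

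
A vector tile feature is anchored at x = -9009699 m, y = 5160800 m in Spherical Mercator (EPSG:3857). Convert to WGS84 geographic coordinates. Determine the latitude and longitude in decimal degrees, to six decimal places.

R = 6378137 m. λ = x/R = -80.93550317°.
φ = 2·arctan(exp(y/R)) − 90° = 2·arctan(2.24597) − 90° = 41.99880206°.

lat 41.998802°, lon -80.935503°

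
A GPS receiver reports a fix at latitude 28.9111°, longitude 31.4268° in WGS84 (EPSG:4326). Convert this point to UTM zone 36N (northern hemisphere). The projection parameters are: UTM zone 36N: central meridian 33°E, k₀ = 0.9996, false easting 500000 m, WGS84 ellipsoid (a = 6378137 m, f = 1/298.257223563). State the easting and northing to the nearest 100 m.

E 346600 m, N 3199200 m

Zone 36 central meridian λ₀ = 6×36 − 183 = 33°; Δλ = -1.5732°.
Transverse Mercator on WGS84 with k₀ = 0.9996 gives E = 346629.161 m, N = 3199154.439 m.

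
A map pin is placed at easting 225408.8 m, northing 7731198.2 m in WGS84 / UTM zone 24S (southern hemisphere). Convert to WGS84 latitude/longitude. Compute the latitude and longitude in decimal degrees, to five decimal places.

lat -20.49800°, lon -41.63270°

Zone 24S: λ₀ = -39°, k₀ = 0.9996, false easting 500000 m, false northing 10000000 m.
Meridian distance M = (N − FN)/k₀ = -2269709.7 m.
Inverse transverse Mercator on WGS84 gives φ = -20.49800038°, λ = -41.63270007°.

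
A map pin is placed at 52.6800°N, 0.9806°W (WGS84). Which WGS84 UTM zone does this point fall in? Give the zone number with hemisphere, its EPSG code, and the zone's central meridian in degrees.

UTM zone = ⌊(λ + 180)/6⌋ + 1; -0.9806° ∈ [-6°, 0°) → zone 30.
Hemisphere: N (φ ≥ 0).
Central meridian λ₀ = 6×30 − 183 = -3°.
EPSG code: 32630.

Zone 30N (EPSG:32630), central meridian -3°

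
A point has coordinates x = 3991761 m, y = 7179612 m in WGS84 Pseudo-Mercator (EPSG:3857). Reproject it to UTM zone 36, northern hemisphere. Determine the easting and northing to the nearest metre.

Web Mercator inverse (R = 6378137 m) → φ = 54.04989775°, λ = 35.85859917°.
UTM 36N forward: E = 687131.625 m, N = 5992853.689 m.

E 687132 m, N 5992854 m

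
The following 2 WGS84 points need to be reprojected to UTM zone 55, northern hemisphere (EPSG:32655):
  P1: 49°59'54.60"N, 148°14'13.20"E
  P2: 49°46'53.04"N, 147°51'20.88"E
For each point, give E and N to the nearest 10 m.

P1: E 588650 m, N 5539200 m; P2: E 561610 m, N 5514680 m

UTM zone 55N: λ₀ = 147°, k₀ = 0.9996.
P1 (49.9985°, 148.2370°) → (588653.742, 5539197.070) m.
P2 (49.7814°, 147.8558°) → (561609.952, 5514677.569) m.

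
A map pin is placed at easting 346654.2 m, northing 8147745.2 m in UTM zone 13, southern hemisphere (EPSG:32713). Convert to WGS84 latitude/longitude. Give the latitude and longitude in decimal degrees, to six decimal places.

lat -16.748200°, lon -106.438600°

Zone 13S: λ₀ = -105°, k₀ = 0.9996, false easting 500000 m, false northing 10000000 m.
Meridian distance M = (N − FN)/k₀ = -1852996.0 m.
Inverse transverse Mercator on WGS84 gives φ = -16.74819958°, λ = -106.43860018°.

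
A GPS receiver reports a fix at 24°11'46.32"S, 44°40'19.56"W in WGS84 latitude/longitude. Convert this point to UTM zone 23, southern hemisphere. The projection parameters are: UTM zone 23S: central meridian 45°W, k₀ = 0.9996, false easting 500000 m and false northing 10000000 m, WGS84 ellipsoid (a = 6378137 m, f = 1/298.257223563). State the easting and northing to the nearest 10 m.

E 533300 m, N 7324010 m

Zone 23 central meridian λ₀ = 6×23 − 183 = -45°; Δλ = +0.3279°.
Transverse Mercator on WGS84 with k₀ = 0.9996 gives E = 533300.425 m, N = 7324012.058 m.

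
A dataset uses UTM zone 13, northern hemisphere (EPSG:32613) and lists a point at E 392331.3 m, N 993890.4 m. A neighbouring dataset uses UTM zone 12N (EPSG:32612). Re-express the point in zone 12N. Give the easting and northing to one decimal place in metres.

E 1052515.8 m, N 997536.5 m

UTM 13N → geographic: φ = 8.98999975°, λ = -105.97949975°.
UTM 12N (λ₀ = -111°) forward: E = 1052515.758 m, N = 997536.468 m.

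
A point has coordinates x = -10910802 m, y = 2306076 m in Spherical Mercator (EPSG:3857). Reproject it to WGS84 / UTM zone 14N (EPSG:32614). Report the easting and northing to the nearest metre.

Web Mercator inverse (R = 6378137 m) → φ = 20.27869866°, λ = -98.01340199°.
UTM 14N forward: E = 603024.355 m, N = 2242630.036 m.

E 603024 m, N 2242630 m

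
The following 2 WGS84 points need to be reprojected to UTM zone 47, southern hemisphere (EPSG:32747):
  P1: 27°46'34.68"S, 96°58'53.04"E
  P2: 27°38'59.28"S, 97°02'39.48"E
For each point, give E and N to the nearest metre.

P1: E 301094 m, N 6925944 m; P2: E 307071 m, N 6940062 m

UTM zone 47S: λ₀ = 99°, k₀ = 0.9996.
P1 (-27.7763°, 96.9814°) → (301094.355, 6925944.320) m.
P2 (-27.6498°, 97.0443°) → (307071.101, 6940061.694) m.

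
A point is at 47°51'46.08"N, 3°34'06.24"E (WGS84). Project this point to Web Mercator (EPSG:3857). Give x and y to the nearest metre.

x 397232 m, y 6084060 m

Web Mercator is spherical with R = a = 6378137 m.
x = R·λ = 6378137 × 0.062280329 = 397232.471 m.
y = R·ln tan(π/4 + φ/2) = 6378137 × 0.953892950 = 6084059.919 m.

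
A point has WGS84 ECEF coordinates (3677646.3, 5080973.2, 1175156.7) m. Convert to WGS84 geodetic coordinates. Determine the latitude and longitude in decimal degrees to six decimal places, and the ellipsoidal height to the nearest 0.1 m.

lat 10.681600°, lon 54.102700°, h 3999.4 m

λ = atan2(Y, X) = 54.10270013°; p = √(X²+Y²) = 6272270.0 m.
Bowring's method on WGS84 (a = 6378137 m, b = 6356752.314 m) gives φ = 10.68160016°, h = 3999.442 m.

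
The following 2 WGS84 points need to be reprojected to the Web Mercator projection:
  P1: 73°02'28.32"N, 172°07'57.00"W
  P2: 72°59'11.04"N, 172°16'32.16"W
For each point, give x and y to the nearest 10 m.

Web Mercator: x = R·λ, y = R·ln tan(π/4+φ/2), R = 6378137 m.
P1 (73.0412°, -172.1325°) → (-19161702.249, 12139183.149) m.
P2 (72.9864°, -172.2756°) → (-19177632.068, 12118301.774) m.

P1: x -19161700 m, y 12139180 m; P2: x -19177630 m, y 12118300 m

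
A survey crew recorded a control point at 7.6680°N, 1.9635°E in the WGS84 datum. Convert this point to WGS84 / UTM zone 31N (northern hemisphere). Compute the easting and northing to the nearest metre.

Zone 31 central meridian λ₀ = 6×31 − 183 = 3°; Δλ = -1.0365°.
Transverse Mercator on WGS84 with k₀ = 0.9996 gives E = 385681.988 m, N = 847733.012 m.

E 385682 m, N 847733 m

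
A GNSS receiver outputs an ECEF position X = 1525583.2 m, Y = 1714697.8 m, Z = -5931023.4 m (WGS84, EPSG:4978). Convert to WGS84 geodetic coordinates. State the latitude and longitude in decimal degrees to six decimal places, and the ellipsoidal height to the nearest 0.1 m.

lat -68.974300°, lon 48.340201°, h 84.0 m

λ = atan2(Y, X) = 48.34020121°; p = √(X²+Y²) = 2295123.7 m.
Bowring's method on WGS84 (a = 6378137 m, b = 6356752.314 m) gives φ = -68.97430023°, h = 84.038 m.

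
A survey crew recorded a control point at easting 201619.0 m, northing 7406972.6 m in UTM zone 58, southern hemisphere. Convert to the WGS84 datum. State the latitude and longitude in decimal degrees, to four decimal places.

lat -23.4199°, lon 162.0802°

Zone 58S: λ₀ = 165°, k₀ = 0.9996, false easting 500000 m, false northing 10000000 m.
Meridian distance M = (N − FN)/k₀ = -2594065.0 m.
Inverse transverse Mercator on WGS84 gives φ = -23.41989969°, λ = 162.08019957°.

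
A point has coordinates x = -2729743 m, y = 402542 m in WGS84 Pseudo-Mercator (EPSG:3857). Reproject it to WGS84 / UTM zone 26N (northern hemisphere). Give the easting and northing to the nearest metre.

Web Mercator inverse (R = 6378137 m) → φ = 3.61369808°, λ = -24.52169859°.
UTM 26N forward: E = 775313.991 m, N = 399803.001 m.

E 775314 m, N 399803 m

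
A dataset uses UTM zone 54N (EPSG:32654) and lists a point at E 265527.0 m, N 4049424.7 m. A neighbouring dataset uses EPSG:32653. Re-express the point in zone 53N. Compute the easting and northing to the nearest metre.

E 802509 m, N 4051549 m

UTM 54N → geographic: φ = 36.56150035°, λ = 138.38000041°.
UTM 53N (λ₀ = 135°) forward: E = 802508.639 m, N = 4051548.731 m.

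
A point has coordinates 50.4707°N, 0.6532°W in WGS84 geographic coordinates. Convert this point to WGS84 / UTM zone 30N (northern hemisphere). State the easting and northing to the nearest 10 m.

E 666530 m, N 5593600 m

Zone 30 central meridian λ₀ = 6×30 − 183 = -3°; Δλ = +2.3468°.
Transverse Mercator on WGS84 with k₀ = 0.9996 gives E = 666531.697 m, N = 5593598.612 m.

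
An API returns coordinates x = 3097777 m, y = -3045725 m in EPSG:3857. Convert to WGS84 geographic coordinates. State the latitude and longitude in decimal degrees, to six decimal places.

lat -26.375999°, lon 27.827804°

R = 6378137 m. λ = x/R = 27.82780426°.
φ = 2·arctan(exp(y/R)) − 90° = 2·arctan(0.62032) − 90° = -26.37599859°.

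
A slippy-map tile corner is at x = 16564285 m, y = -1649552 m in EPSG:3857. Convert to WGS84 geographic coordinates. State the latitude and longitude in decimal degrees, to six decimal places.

R = 6378137 m. λ = x/R = 148.79950386°.
φ = 2·arctan(exp(y/R)) − 90° = 2·arctan(0.77211) − 90° = -14.65569591°.

lat -14.655696°, lon 148.799504°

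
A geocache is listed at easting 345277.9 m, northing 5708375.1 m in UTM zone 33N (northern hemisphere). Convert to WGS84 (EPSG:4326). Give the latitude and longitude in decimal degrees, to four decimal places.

Zone 33N: λ₀ = 15°, k₀ = 0.9996, false easting 500000 m.
Meridian distance M = (N − FN)/k₀ = 5710659.4 m.
Inverse transverse Mercator on WGS84 gives φ = 51.50530029°, λ = 12.77059932°.

lat 51.5053°, lon 12.7706°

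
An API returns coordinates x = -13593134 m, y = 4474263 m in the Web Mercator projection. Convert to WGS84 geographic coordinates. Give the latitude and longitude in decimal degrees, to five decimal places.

R = 6378137 m. λ = x/R = -122.10920031°.
φ = 2·arctan(exp(y/R)) − 90° = 2·arctan(2.01678) − 90° = 37.25180130°.

lat 37.25180°, lon -122.10920°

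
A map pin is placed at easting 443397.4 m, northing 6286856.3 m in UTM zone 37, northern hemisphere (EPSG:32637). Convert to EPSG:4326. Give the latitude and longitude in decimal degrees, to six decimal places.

Zone 37N: λ₀ = 39°, k₀ = 0.9996, false easting 500000 m.
Meridian distance M = (N − FN)/k₀ = 6289372.0 m.
Inverse transverse Mercator on WGS84 gives φ = 56.72230001°, λ = 38.07509941°.

lat 56.722300°, lon 38.075099°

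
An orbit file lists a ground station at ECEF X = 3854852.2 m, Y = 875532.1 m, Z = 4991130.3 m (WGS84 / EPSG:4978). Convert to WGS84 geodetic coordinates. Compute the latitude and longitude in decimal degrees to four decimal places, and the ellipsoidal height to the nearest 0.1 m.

λ = atan2(Y, X) = 12.79620034°; p = √(X²+Y²) = 3953029.5 m.
Bowring's method on WGS84 (a = 6378137 m, b = 6356752.314 m) gives φ = 51.80749960°, h = 1961.892 m.

lat 51.8075°, lon 12.7962°, h 1961.9 m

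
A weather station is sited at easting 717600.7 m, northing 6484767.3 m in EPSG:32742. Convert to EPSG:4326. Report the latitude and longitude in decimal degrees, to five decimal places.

Zone 42S: λ₀ = 69°, k₀ = 0.9996, false easting 500000 m, false northing 10000000 m.
Meridian distance M = (N − FN)/k₀ = -3516639.4 m.
Inverse transverse Mercator on WGS84 gives φ = -31.75190040°, λ = 71.29729962°.

lat -31.75190°, lon 71.29730°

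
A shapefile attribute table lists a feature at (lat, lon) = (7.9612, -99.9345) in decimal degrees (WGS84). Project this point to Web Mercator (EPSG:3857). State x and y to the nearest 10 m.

x -11124660 m, y 889100 m

Web Mercator is spherical with R = a = 6378137 m.
x = R·λ = 6378137 × -1.744186061 = -11124657.653 m.
y = R·ln tan(π/4 + φ/2) = 6378137 × 0.139398435 = 889102.315 m.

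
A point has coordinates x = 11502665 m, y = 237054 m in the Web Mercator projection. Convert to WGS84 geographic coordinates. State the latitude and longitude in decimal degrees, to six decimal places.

lat 2.129002°, lon 103.330198°

R = 6378137 m. λ = x/R = 103.33019778°.
φ = 2·arctan(exp(y/R)) − 90° = 2·arctan(1.03787) − 90° = 2.12900222°.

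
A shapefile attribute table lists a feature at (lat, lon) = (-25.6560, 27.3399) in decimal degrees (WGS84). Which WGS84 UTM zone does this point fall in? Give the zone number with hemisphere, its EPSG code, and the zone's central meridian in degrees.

UTM zone = ⌊(λ + 180)/6⌋ + 1; 27.3399° ∈ [24°, 30°) → zone 35.
Hemisphere: S (φ < 0).
Central meridian λ₀ = 6×35 − 183 = 27°.
EPSG code: 32735.

Zone 35S (EPSG:32735), central meridian 27°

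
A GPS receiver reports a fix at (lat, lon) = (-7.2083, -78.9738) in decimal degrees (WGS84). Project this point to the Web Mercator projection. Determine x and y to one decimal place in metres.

Web Mercator is spherical with R = a = 6378137 m.
x = R·λ = 6378137 × -1.378352833 = -8791323.202 m.
y = R·ln tan(π/4 + φ/2) = 6378137 × -0.126141766 = -804549.468 m.

x -8791323.2 m, y -804549.5 m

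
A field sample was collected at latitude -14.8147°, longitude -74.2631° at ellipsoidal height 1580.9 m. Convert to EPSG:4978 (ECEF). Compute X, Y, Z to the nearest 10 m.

X 1673160 m, Y -5937760 m, Z -1620690 m

WGS84: a = 6378137 m, e² = 0.006694380; N(φ) = a/√(1−e²sin²φ) = 6379533.231 m.
X = (N+h)·cosφ·cosλ = 1673156.403 m; Y = (N+h)·cosφ·sinλ = -5937761.336 m; Z = (N(1−e²)+h)·sinφ = -1620691.407 m.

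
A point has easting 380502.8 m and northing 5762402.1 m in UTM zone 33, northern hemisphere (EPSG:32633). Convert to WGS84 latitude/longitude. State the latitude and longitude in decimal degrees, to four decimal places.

Zone 33N: λ₀ = 15°, k₀ = 0.9996, false easting 500000 m.
Meridian distance M = (N − FN)/k₀ = 5764708.0 m.
Inverse transverse Mercator on WGS84 gives φ = 51.99940024°, λ = 13.25929954°.

lat 51.9994°, lon 13.2593°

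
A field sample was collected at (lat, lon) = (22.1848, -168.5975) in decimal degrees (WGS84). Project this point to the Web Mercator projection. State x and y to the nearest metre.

x -18768188 m, y 2533727 m

Web Mercator is spherical with R = a = 6378137 m.
x = R·λ = 6378137 × -2.942581486 = -18768187.849 m.
y = R·ln tan(π/4 + φ/2) = 6378137 × 0.397251923 = 2533727.189 m.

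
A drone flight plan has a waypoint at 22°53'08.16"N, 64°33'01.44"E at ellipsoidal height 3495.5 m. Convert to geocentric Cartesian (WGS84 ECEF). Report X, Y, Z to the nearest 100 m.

WGS84: a = 6378137 m, e² = 0.006694380; N(φ) = a/√(1−e²sin²φ) = 6381368.194 m.
X = (N+h)·cosφ·cosλ = 2527710.191 m; Y = (N+h)·cosφ·sinλ = 5311473.620 m; Z = (N(1−e²)+h)·sinφ = 2466411.872 m.

X 2527700 m, Y 5311500 m, Z 2466400 m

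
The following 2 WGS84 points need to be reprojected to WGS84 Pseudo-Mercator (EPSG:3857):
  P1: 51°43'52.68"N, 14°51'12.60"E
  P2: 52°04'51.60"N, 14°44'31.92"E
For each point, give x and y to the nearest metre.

Web Mercator: x = R·λ, y = R·ln tan(π/4+φ/2), R = 6378137 m.
P1 (51.7313°, 14.8535°) → (1653484.056, 6751686.106) m.
P2 (52.0810°, 14.7422°) → (1641094.197, 6814784.565) m.

P1: x 1653484 m, y 6751686 m; P2: x 1641094 m, y 6814785 m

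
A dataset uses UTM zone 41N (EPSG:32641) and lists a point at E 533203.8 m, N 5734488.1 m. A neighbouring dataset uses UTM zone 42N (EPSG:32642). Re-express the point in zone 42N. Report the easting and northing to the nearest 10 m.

E 119240 m, N 5748800 m

UTM 41N → geographic: φ = 51.76029969°, λ = 63.48110004°.
UTM 42N (λ₀ = 69°) forward: E = 119242.254 m, N = 5748801.451 m.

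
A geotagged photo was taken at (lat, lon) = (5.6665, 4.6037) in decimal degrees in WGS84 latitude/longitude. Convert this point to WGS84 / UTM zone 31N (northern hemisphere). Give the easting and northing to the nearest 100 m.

E 677600 m, N 626600 m

Zone 31 central meridian λ₀ = 6×31 − 183 = 3°; Δλ = +1.6037°.
Transverse Mercator on WGS84 with k₀ = 0.9996 gives E = 677608.337 m, N = 626584.445 m.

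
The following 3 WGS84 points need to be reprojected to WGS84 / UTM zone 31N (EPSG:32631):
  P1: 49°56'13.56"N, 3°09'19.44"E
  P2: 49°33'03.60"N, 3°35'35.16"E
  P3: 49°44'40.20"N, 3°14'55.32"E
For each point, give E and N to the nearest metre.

UTM zone 31N: λ₀ = 3°, k₀ = 0.9996.
P1 (49.9371°, 3.1554°) → (511151.585, 5531648.806) m.
P2 (49.5510°, 3.5931°) → (542900.169, 5488879.746) m.
P3 (49.7445°, 3.2487°) → (517917.872, 5510253.352) m.

P1: E 511152 m, N 5531649 m; P2: E 542900 m, N 5488880 m; P3: E 517918 m, N 5510253 m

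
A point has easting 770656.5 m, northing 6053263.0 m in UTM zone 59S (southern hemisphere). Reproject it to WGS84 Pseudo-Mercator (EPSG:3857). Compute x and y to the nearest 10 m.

Unproject from UTM 59S (λ₀ = 171°) → φ = -35.62740004°, λ = 173.98859983°.
Web Mercator (R = 6378137 m): x = 19368322.337 m, y = -4249472.570 m.

x 19368320 m, y -4249470 m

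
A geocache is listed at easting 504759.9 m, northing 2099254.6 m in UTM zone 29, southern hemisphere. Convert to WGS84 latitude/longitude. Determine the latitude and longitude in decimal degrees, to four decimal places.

lat -71.2093°, lon -8.8676°

Zone 29S: λ₀ = -9°, k₀ = 0.9996, false easting 500000 m, false northing 10000000 m.
Meridian distance M = (N − FN)/k₀ = -7903907.0 m.
Inverse transverse Mercator on WGS84 gives φ = -71.20929983°, λ = -8.86760031°.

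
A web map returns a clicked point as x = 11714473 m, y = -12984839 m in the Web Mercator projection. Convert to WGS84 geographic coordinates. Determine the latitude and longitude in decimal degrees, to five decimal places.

lat -75.12180°, lon 105.23290°

R = 6378137 m. λ = x/R = 105.23290141°.
φ = 2·arctan(exp(y/R)) − 90° = 2·arctan(0.13057) − 90° = -75.12180020°.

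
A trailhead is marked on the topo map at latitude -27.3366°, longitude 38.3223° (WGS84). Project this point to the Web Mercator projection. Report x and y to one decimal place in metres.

Web Mercator is spherical with R = a = 6378137 m.
x = R·λ = 6378137 × 0.668850312 = 4266018.922 m.
y = R·ln tan(π/4 + φ/2) = 6378137 × -0.496318718 = -3165588.780 m.

x 4266018.9 m, y -3165588.8 m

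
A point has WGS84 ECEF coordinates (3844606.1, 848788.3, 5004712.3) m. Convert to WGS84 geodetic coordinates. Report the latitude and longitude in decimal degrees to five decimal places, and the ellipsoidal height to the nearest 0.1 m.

lat 51.99480°, lon 12.44970°, h 2874.8 m

λ = atan2(Y, X) = 12.44970038°; p = √(X²+Y²) = 3937186.5 m.
Bowring's method on WGS84 (a = 6378137 m, b = 6356752.314 m) gives φ = 51.99479975°, h = 2874.794 m.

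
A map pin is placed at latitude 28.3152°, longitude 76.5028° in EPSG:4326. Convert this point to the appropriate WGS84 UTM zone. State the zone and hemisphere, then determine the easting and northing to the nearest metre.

Zone 43N: E 647336 m, N 3133036 m

Longitude 76.5028° lies in the 6° band [72°, 78°), giving zone 43; latitude is north of the equator, so 43N.
Zone 43 central meridian λ₀ = 6×43 − 183 = 75°; Δλ = +1.5028°.
Transverse Mercator on WGS84 with k₀ = 0.9996 gives E = 647336.267 m, N = 3133036.125 m.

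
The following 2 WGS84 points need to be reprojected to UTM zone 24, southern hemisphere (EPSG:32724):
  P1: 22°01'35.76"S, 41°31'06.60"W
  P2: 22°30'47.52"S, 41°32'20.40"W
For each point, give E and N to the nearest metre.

P1: E 240026 m, N 7562085 m; P2: E 238815 m, N 7508150 m

UTM zone 24S: λ₀ = -39°, k₀ = 0.9996.
P1 (-22.0266°, -41.5185°) → (240026.229, 7562084.984) m.
P2 (-22.5132°, -41.5390°) → (238814.874, 7508150.369) m.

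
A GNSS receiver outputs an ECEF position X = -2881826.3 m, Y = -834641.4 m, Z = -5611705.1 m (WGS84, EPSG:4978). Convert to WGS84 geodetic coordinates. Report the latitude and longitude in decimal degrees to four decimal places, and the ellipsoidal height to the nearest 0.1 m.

lat -62.0288°, lon -163.8478°, h 1906.5 m

λ = atan2(Y, X) = -163.84780045°; p = √(X²+Y²) = 3000258.2 m.
Bowring's method on WGS84 (a = 6378137 m, b = 6356752.314 m) gives φ = -62.02879991°, h = 1906.458 m.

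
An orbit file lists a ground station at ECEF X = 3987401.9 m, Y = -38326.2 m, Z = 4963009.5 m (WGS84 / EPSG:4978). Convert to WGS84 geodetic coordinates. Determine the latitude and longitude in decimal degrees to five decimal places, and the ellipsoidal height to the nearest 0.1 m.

lat 51.40720°, lon -0.55070°, h 1382.9 m

λ = atan2(Y, X) = -0.55069991°; p = √(X²+Y²) = 3987586.1 m.
Bowring's method on WGS84 (a = 6378137 m, b = 6356752.314 m) gives φ = 51.40719982°, h = 1382.855 m.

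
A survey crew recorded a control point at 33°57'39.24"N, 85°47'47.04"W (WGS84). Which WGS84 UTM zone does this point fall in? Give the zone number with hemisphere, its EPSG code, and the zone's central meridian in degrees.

UTM zone = ⌊(λ + 180)/6⌋ + 1; -85.7964° ∈ [-90°, -84°) → zone 16.
Hemisphere: N (φ ≥ 0).
Central meridian λ₀ = 6×16 − 183 = -87°.
EPSG code: 32616.

Zone 16N (EPSG:32616), central meridian -87°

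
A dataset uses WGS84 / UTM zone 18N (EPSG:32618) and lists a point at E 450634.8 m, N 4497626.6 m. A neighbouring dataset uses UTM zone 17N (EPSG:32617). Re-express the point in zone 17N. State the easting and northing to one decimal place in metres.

UTM 18N → geographic: φ = 40.62799995°, λ = -75.58370052°.
UTM 17N (λ₀ = -81°) forward: E = 958174.959 m, N = 4511586.969 m.

E 958175.0 m, N 4511587.0 m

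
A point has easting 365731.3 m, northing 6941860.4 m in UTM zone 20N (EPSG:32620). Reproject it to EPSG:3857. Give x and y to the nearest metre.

x -7304128 m, y 8998748 m

Unproject from UTM 20N (λ₀ = -63°) → φ = 62.58309964°, λ = -65.61409978°.
Web Mercator (R = 6378137 m): x = -7304128.176 m, y = 8998748.151 m.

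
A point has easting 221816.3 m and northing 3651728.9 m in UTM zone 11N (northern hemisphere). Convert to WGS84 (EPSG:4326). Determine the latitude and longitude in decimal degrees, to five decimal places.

lat 32.96850°, lon -119.97630°

Zone 11N: λ₀ = -117°, k₀ = 0.9996, false easting 500000 m.
Meridian distance M = (N − FN)/k₀ = 3653190.2 m.
Inverse transverse Mercator on WGS84 gives φ = 32.96850038°, λ = -119.97630000°.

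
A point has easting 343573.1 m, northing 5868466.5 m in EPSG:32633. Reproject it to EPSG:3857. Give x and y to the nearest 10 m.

Unproject from UTM 33N (λ₀ = 15°) → φ = 52.94300025°, λ = 12.67199950°.
Web Mercator (R = 6378137 m): x = 1410640.532 m, y = 6972461.461 m.

x 1410640 m, y 6972460 m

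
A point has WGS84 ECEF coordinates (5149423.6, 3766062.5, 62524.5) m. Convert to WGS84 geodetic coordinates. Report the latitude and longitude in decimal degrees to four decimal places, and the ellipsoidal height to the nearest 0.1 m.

λ = atan2(Y, X) = 36.18009988°; p = √(X²+Y²) = 6379638.7 m.
Bowring's method on WGS84 (a = 6378137 m, b = 6356752.314 m) gives φ = 0.56529997°, h = 1810.164 m.

lat 0.5653°, lon 36.1801°, h 1810.2 m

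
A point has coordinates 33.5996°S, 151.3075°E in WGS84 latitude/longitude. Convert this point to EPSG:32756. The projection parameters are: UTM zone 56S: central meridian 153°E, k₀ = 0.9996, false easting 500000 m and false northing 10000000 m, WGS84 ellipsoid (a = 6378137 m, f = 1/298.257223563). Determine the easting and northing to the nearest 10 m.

E 342960 m, N 6280950 m

Zone 56 central meridian λ₀ = 6×56 − 183 = 153°; Δλ = -1.6925°.
Transverse Mercator on WGS84 with k₀ = 0.9996 gives E = 342962.857 m, N = 6280954.380 m.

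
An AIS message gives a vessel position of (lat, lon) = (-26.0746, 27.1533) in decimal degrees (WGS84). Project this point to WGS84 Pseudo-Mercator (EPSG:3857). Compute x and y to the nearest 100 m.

Web Mercator is spherical with R = a = 6378137 m.
x = R·λ = 6378137 × 0.473914488 = 3022691.529 m.
y = R·ln tan(π/4 + φ/2) = 6378137 × -0.471661774 = -3008323.410 m.

x 3022700 m, y -3008300 m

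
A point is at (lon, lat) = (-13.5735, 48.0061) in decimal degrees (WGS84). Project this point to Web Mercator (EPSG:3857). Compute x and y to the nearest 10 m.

Web Mercator is spherical with R = a = 6378137 m.
x = R·λ = 6378137 × -0.236902266 = -1510995.108 m.
y = R·ln tan(π/4 + φ/2) = 6378137 × 0.957625984 = 6107869.718 m.

x -1511000 m, y 6107870 m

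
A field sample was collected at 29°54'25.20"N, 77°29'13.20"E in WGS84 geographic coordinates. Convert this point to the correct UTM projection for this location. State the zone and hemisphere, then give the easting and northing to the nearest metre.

Longitude 77.4870° lies in the 6° band [72°, 78°), giving zone 43; latitude is north of the equator, so 43N.
Zone 43 central meridian λ₀ = 6×43 − 183 = 75°; Δλ = +2.4870°.
Transverse Mercator on WGS84 with k₀ = 0.9996 gives E = 740126.924 m, N = 3311079.733 m.

Zone 43N: E 740127 m, N 3311080 m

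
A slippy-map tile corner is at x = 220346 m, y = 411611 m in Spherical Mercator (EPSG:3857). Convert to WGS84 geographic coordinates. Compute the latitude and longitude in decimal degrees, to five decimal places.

R = 6378137 m. λ = x/R = 1.97940180°.
φ = 2·arctan(exp(y/R)) − 90° = 2·arctan(1.06666) − 90° = 3.69500064°.

lat 3.69500°, lon 1.97940°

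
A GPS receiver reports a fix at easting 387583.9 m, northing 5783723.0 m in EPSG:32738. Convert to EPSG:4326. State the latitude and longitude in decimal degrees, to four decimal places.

Zone 38S: λ₀ = 45°, k₀ = 0.9996, false easting 500000 m, false northing 10000000 m.
Meridian distance M = (N − FN)/k₀ = -4217964.2 m.
Inverse transverse Mercator on WGS84 gives φ = -38.08729978°, λ = 43.71810009°.

lat -38.0873°, lon 43.7181°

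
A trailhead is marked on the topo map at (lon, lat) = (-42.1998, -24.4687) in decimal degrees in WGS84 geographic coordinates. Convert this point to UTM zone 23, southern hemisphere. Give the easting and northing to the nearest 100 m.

E 783800 m, N 7291000 m

Zone 23 central meridian λ₀ = 6×23 − 183 = -45°; Δλ = +2.8002°.
Transverse Mercator on WGS84 with k₀ = 0.9996 gives E = 783845.076 m, N = 7291005.795 m.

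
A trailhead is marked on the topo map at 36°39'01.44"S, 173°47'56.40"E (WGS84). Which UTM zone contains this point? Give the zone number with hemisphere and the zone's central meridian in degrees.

UTM zone = ⌊(λ + 180)/6⌋ + 1; 173.7990° ∈ [168°, 174°) → zone 59.
Hemisphere: S (φ < 0).
Central meridian λ₀ = 6×59 − 183 = 171°.

Zone 59S, central meridian 171°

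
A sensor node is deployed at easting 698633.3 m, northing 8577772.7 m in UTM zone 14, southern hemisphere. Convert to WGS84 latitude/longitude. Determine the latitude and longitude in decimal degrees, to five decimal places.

lat -12.85880°, lon -97.16960°

Zone 14S: λ₀ = -99°, k₀ = 0.9996, false easting 500000 m, false northing 10000000 m.
Meridian distance M = (N − FN)/k₀ = -1422796.4 m.
Inverse transverse Mercator on WGS84 gives φ = -12.85879986°, λ = -97.16960029°.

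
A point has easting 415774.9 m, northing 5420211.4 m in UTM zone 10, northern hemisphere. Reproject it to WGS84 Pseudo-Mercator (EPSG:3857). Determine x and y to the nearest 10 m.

x -13820300 m, y 6262840 m

Unproject from UTM 10N (λ₀ = -123°) → φ = 48.92909972°, λ = -124.14989947°.
Web Mercator (R = 6378137 m): x = -13820303.591 m, y = 6262839.651 m.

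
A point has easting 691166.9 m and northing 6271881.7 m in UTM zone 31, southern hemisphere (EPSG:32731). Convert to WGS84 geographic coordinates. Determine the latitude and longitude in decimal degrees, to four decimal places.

Zone 31S: λ₀ = 3°, k₀ = 0.9996, false easting 500000 m, false northing 10000000 m.
Meridian distance M = (N − FN)/k₀ = -3729610.1 m.
Inverse transverse Mercator on WGS84 gives φ = -33.67580024°, λ = 5.06210027°.

lat -33.6758°, lon 5.0621°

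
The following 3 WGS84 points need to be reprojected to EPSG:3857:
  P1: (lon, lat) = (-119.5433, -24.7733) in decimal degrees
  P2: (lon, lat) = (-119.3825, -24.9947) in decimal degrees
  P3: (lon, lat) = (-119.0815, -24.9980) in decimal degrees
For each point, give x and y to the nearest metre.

P1: x -13307499 m, y -2847925 m; P2: x -13289599 m, y -2875094 m; P3: x -13256092 m, y -2875499 m

Web Mercator: x = R·λ, y = R·ln tan(π/4+φ/2), R = 6378137 m.
P1 (-24.7733°, -119.5433°) → (-13307499.284, -2847925.221) m.
P2 (-24.9947°, -119.3825°) → (-13289599.110, -2875093.653) m.
P3 (-24.9980°, -119.0815°) → (-13256091.943, -2875498.971) m.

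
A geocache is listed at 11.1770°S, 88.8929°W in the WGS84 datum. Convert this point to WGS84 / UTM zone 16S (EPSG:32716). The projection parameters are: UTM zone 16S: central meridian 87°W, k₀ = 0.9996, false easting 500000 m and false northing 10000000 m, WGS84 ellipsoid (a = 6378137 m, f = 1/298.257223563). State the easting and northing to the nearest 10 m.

Zone 16 central meridian λ₀ = 6×16 − 183 = -87°; Δλ = -1.8929°.
Transverse Mercator on WGS84 with k₀ = 0.9996 gives E = 293301.672 m, N = 8763787.455 m.

E 293300 m, N 8763790 m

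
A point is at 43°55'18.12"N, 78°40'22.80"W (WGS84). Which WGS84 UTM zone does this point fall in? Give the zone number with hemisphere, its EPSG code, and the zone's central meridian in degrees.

UTM zone = ⌊(λ + 180)/6⌋ + 1; -78.6730° ∈ [-84°, -78°) → zone 17.
Hemisphere: N (φ ≥ 0).
Central meridian λ₀ = 6×17 − 183 = -81°.
EPSG code: 32617.

Zone 17N (EPSG:32617), central meridian -81°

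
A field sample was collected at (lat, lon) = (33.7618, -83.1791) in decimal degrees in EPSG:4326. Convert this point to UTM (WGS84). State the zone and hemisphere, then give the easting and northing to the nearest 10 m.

Longitude -83.1791° lies in the 6° band [-84°, -78°), giving zone 17; latitude is north of the equator, so 17N.
Zone 17 central meridian λ₀ = 6×17 − 183 = -81°; Δλ = -2.1791°.
Transverse Mercator on WGS84 with k₀ = 0.9996 gives E = 298186.134 m, N = 3737878.755 m.

Zone 17N: E 298190 m, N 3737880 m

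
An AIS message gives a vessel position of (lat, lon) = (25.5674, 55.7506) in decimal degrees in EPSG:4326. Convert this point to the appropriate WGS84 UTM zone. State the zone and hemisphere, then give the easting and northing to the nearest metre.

Longitude 55.7506° lies in the 6° band [54°, 60°), giving zone 40; latitude is north of the equator, so 40N.
Zone 40 central meridian λ₀ = 6×40 − 183 = 57°; Δλ = -1.2494°.
Transverse Mercator on WGS84 with k₀ = 0.9996 gives E = 374502.281 m, N = 2828368.139 m.

Zone 40N: E 374502 m, N 2828368 m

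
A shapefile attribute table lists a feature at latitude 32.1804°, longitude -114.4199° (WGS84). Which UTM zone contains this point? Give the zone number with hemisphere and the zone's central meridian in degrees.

Zone 11N, central meridian -117°

UTM zone = ⌊(λ + 180)/6⌋ + 1; -114.4199° ∈ [-120°, -114°) → zone 11.
Hemisphere: N (φ ≥ 0).
Central meridian λ₀ = 6×11 − 183 = -117°.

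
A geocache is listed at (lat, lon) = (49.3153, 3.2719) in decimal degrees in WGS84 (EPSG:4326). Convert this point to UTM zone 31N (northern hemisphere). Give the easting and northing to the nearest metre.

Zone 31 central meridian λ₀ = 6×31 − 183 = 3°; Δλ = +0.2719°.
Transverse Mercator on WGS84 with k₀ = 0.9996 gives E = 519761.605 m, N = 5462542.705 m.

E 519762 m, N 5462543 m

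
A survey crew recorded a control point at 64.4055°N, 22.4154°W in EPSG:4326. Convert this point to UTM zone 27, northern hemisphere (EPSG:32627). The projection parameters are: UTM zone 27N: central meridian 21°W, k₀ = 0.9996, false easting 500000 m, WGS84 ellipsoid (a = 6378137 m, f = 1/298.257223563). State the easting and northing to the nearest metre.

E 431779 m, N 7142961 m

Zone 27 central meridian λ₀ = 6×27 − 183 = -21°; Δλ = -1.4154°.
Transverse Mercator on WGS84 with k₀ = 0.9996 gives E = 431779.091 m, N = 7142961.423 m.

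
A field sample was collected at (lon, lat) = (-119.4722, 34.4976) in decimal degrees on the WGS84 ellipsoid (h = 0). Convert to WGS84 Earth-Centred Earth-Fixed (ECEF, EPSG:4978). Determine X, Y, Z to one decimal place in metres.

X -2589005.8 m, Y -4581237.4 m, Z 3592072.5 m

WGS84: a = 6378137 m, e² = 0.006694380; N(φ) = a/√(1−e²sin²φ) = 6384996.263 m.
X = (N+h)·cosφ·cosλ = -2589005.843 m; Y = (N+h)·cosφ·sinλ = -4581237.352 m; Z = (N(1−e²)+h)·sinφ = 3592072.526 m.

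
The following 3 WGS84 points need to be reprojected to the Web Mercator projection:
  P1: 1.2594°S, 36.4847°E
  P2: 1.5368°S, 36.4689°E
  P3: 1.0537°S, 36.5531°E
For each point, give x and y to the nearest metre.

Web Mercator: x = R·λ, y = R·ln tan(π/4+φ/2), R = 6378137 m.
P1 (-1.2594°, 36.4847°) → (4061458.226, -140207.057) m.
P2 (-1.5368°, 36.4689°) → (4059699.378, -171096.310) m.
P3 (-1.0537°, 36.5531°) → (4069072.479, -117303.960) m.

P1: x 4061458 m, y -140207 m; P2: x 4059699 m, y -171096 m; P3: x 4069072 m, y -117304 m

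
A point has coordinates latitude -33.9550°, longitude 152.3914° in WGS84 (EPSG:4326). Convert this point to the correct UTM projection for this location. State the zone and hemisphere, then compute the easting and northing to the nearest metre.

Longitude 152.3914° lies in the 6° band [150°, 156°), giving zone 56; latitude is south of the equator, so 56S.
Zone 56 central meridian λ₀ = 6×56 − 183 = 153°; Δλ = -0.6086°.
Transverse Mercator on WGS84 with k₀ = 0.9996 gives E = 443767.089 m, N = 6242666.700 m.

Zone 56S: E 443767 m, N 6242667 m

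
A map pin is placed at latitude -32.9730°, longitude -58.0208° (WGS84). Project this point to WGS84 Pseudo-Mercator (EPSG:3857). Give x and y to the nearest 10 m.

x -6458850 m, y -3891720 m

Web Mercator is spherical with R = a = 6378137 m.
x = R·λ = 6378137 × -1.012653995 = -6458845.911 m.
y = R·ln tan(π/4 + φ/2) = 6378137 × -0.610165745 = -3891720.713 m.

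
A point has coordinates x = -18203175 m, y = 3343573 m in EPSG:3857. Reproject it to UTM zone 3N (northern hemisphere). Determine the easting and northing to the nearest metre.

E 644323 m, N 3180929 m

Web Mercator inverse (R = 6378137 m) → φ = 28.74770061°, λ = -163.52190322°.
UTM 3N forward: E = 644323.398 m, N = 3180929.002 m.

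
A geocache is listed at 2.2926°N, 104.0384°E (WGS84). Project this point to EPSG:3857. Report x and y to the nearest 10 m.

Web Mercator is spherical with R = a = 6378137 m.
x = R·λ = 6378137 × 1.815812629 = 11581501.711 m.
y = R·ln tan(π/4 + φ/2) = 6378137 × 0.040024100 = 255279.194 m.

x 11581500 m, y 255280 m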